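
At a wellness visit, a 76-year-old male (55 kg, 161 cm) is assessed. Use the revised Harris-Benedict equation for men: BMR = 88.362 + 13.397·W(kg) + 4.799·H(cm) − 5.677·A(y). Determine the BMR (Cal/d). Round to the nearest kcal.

1166 Cal/d

Harris-Benedict: BMR = 88.362 + 13.397(55) + 4.799(161) − 5.677(76) = 1166.384 kcal/day.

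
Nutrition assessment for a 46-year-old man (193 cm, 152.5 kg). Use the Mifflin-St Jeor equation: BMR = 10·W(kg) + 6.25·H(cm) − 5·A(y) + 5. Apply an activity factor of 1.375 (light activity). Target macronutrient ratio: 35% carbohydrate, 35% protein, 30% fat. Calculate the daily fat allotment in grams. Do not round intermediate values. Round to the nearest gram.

115 g/day

Mifflin-St Jeor (male): BMR = 10(152.5) + 6.25(193) − 5(46) + 5 = 1525 + 1206.25 − 230 + 5 = 2506.25 kcal/day.
TEE = 2506.25 × 1.375 = 3446.0938 kcal/day.
Fat energy = 30% × 3446.0938 = 1033.8281 kcal.
Fat = 1033.8281 ÷ 9 kcal/g = 114.8698 g.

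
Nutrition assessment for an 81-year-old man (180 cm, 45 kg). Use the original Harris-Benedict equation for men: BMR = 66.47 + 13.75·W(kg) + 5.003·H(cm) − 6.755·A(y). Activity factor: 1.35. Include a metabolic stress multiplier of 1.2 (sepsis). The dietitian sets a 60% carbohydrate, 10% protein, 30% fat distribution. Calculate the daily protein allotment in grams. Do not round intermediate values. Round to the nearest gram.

42 g/day

Harris-Benedict: BMR = 66.47 + 13.75(45) + 5.003(180) − 6.755(81) = 1038.605 kcal/day.
TEE = 1038.605 × 1.35 = 1402.1168 kcal/day.
With stress factor 1.2: 1402.1168 × 1.2 = 1682.5401 kcal/day.
Protein energy = 10% × 1682.5401 = 168.254 kcal.
Protein = 168.254 ÷ 4 kcal/g = 42.0635 g.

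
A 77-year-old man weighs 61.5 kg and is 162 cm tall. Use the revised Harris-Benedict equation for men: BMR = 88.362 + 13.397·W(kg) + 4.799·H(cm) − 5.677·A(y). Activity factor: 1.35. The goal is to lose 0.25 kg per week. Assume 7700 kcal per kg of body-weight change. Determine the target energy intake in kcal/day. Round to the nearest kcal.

1416 kcal/day

Harris-Benedict: BMR = 88.362 + 13.397(61.5) + 4.799(162) − 5.677(77) = 1252.5865 kcal/day.
TEE = 1252.5865 × 1.35 = 1690.9918 kcal/day.
Required daily deficit = 0.25 × 7700 ÷ 7 = 275 kcal/day.
Target intake = 1690.9918 − 275 = 1415.9918 kcal/day.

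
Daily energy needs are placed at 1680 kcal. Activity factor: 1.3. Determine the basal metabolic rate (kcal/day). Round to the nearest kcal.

BMR = TEE ÷ activity factor = 1680 ÷ 1.3 = 1292.3077 kcal/day.

1292 kcal/day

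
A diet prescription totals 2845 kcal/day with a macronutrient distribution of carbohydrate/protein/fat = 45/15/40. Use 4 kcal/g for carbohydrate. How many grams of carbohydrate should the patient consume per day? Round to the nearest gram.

Carbohydrate energy = 45% × 2845 = 1280.25 kcal.
At 4 kcal/g: 1280.25 ÷ 4 = 320.0625 g.

320 g/day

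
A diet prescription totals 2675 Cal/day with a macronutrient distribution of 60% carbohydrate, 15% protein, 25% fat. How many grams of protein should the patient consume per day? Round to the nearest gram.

100 g/day

Protein energy = 15% × 2675 = 401.25 kcal.
At 4 kcal/g: 401.25 ÷ 4 = 100.3125 g.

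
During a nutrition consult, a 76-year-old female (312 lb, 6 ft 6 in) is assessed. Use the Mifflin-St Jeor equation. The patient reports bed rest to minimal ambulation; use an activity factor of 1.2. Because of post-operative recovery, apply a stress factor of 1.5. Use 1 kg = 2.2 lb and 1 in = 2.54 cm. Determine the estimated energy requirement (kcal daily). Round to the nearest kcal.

3808 kcal daily

Convert to metric: weight = 312 ÷ 2.2 = 141.8182 kg; height = (6×12 + 6) × 2.54 = 78 × 2.54 = 198.12 cm.
Mifflin-St Jeor (female): BMR = 10(141.8182) + 6.25(198.12) − 5(76) − 161 = 1418.1818 + 1238.25 − 380 − 161 = 2115.4318 kcal/day.
TEE = BMR × activity factor = 2115.4318 × 1.2 = 2538.5182 kcal/day.
Apply stress factor: 2538.5182 × 1.5 = 3807.7773 kcal/day.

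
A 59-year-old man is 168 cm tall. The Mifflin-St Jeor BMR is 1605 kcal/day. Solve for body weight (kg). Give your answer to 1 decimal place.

1605 = 10·W + 6.25(168) − 5(59) + 5
10·W = 1605 − 760 = 845, so W = 84.5 kg.

84.5 kg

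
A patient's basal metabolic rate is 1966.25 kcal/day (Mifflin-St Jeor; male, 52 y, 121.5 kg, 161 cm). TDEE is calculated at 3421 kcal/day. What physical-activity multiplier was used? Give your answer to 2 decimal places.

Activity factor = TEE ÷ BMR = 3421 ÷ 1966.25 = 1.74.

1.74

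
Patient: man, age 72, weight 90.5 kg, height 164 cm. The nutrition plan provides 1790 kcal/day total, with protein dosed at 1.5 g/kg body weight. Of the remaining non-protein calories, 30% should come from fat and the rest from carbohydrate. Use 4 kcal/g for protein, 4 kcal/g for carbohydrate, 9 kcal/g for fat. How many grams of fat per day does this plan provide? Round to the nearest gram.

Protein = 1.5 × 90.5 = 135.75 g → 135.75 × 4 = 543 kcal.
Non-protein calories = 1790 − 543 = 1247 kcal.
Fat: 30% × 1247 = 374.1 kcal; carbohydrate: 872.9 kcal.
Fat: 374.1 kcal ÷ 9 kcal/g = 41.5667 g.

42 g/day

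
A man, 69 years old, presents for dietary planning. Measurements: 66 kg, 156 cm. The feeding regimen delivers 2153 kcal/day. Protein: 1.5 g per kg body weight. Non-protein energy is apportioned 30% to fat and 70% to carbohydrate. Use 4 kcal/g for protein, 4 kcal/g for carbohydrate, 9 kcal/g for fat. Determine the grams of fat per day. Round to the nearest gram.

59 g/day

Protein = 1.5 × 66 = 99 g → 99 × 4 = 396 kcal.
Non-protein calories = 2153 − 396 = 1757 kcal.
Fat: 30% × 1757 = 527.1 kcal; carbohydrate: 1229.9 kcal.
Fat: 527.1 kcal ÷ 9 kcal/g = 58.5667 g.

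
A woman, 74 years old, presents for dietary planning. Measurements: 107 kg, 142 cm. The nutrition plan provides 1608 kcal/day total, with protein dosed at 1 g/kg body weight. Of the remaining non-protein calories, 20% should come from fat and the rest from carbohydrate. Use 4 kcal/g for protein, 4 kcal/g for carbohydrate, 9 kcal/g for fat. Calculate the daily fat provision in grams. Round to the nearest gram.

26 g/day

Protein = 1 × 107 = 107 g → 107 × 4 = 428 kcal.
Non-protein calories = 1608 − 428 = 1180 kcal.
Fat: 20% × 1180 = 236 kcal; carbohydrate: 944 kcal.
Fat: 236 kcal ÷ 9 kcal/g = 26.2222 g.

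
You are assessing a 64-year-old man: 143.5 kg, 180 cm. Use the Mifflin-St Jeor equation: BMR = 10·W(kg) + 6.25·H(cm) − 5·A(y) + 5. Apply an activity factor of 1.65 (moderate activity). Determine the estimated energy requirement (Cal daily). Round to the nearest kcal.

Mifflin-St Jeor (male): BMR = 10(143.5) + 6.25(180) − 5(64) + 5 = 1435 + 1125 − 320 + 5 = 2245 kcal/day.
TEE = BMR × activity factor = 2245 × 1.65 = 3704.25 kcal/day.

3704 Cal daily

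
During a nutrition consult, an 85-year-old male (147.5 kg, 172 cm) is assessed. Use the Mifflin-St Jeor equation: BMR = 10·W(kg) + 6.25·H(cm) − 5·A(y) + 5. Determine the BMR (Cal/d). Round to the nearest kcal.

Mifflin-St Jeor (male): BMR = 10(147.5) + 6.25(172) − 5(85) + 5 = 1475 + 1075 − 425 + 5 = 2130 kcal/day.

2130 Cal/d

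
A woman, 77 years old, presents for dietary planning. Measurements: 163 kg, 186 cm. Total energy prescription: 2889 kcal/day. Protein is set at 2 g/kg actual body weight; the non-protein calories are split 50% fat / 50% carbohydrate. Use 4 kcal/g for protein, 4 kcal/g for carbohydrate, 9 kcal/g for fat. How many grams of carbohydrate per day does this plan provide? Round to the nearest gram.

Protein = 2 × 163 = 326 g → 326 × 4 = 1304 kcal.
Non-protein calories = 2889 − 1304 = 1585 kcal.
Fat: 50% × 1585 = 792.5 kcal; carbohydrate: 792.5 kcal.
Carbohydrate: 792.5 kcal ÷ 4 kcal/g = 198.125 g.

198 g/day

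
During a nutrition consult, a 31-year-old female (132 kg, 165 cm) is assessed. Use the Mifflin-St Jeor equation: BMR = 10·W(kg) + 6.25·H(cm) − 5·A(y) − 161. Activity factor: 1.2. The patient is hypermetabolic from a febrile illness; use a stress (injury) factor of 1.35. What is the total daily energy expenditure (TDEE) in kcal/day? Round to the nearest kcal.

3297 kcal/day

Mifflin-St Jeor (female): BMR = 10(132) + 6.25(165) − 5(31) − 161 = 1320 + 1031.25 − 155 − 161 = 2035.25 kcal/day.
TEE = BMR × activity factor = 2035.25 × 1.2 = 2442.3 kcal/day.
Apply stress factor: 2442.3 × 1.35 = 3297.105 kcal/day.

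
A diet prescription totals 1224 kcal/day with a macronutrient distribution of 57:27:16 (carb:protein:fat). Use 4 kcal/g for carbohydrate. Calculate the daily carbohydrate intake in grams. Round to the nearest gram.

Carbohydrate energy = 57% × 1224 = 697.68 kcal.
At 4 kcal/g: 697.68 ÷ 4 = 174.42 g.

174 g/day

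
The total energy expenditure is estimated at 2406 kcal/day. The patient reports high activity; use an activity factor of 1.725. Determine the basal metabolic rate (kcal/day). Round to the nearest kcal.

BMR = TEE ÷ activity factor = 2406 ÷ 1.725 = 1394.7826 kcal/day.

1395 kcal/day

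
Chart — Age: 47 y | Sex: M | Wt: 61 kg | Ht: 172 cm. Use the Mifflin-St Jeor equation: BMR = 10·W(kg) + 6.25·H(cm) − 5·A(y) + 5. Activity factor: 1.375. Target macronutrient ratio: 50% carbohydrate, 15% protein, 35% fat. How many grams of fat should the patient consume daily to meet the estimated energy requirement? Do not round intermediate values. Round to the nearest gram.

78 g/day

Mifflin-St Jeor (male): BMR = 10(61) + 6.25(172) − 5(47) + 5 = 610 + 1075 − 235 + 5 = 1455 kcal/day.
TEE = 1455 × 1.375 = 2000.625 kcal/day.
Fat energy = 35% × 2000.625 = 700.2188 kcal.
Fat = 700.2188 ÷ 9 kcal/g = 77.8021 g.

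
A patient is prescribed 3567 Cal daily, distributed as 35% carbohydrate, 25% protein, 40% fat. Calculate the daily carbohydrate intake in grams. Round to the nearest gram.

312 g/day

Carbohydrate energy = 35% × 3567 = 1248.45 kcal.
At 4 kcal/g: 1248.45 ÷ 4 = 312.1125 g.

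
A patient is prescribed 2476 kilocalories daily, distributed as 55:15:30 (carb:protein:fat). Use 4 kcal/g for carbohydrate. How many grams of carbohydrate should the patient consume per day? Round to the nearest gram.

Carbohydrate energy = 55% × 2476 = 1361.8 kcal.
At 4 kcal/g: 1361.8 ÷ 4 = 340.45 g.

340 g/day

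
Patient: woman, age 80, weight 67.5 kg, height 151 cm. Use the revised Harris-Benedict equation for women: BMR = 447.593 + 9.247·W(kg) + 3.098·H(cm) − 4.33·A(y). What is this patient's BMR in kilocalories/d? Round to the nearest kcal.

Harris-Benedict: BMR = 447.593 + 9.247(67.5) + 3.098(151) − 4.33(80) = 1193.1635 kcal/day.

1193 kilocalories/d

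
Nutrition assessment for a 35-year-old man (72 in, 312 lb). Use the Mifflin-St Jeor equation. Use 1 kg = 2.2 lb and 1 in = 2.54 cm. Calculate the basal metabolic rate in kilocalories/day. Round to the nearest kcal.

2391 kilocalories/day

Convert to metric: weight = 312 ÷ 2.2 = 141.8182 kg; height = 72 × 2.54 = 182.88 cm.
Mifflin-St Jeor (male): BMR = 10(141.8182) + 6.25(182.88) − 5(35) + 5 = 1418.1818 + 1143 − 175 + 5 = 2391.1818 kcal/day.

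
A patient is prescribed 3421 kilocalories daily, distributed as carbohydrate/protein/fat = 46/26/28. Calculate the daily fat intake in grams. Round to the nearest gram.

106 g/day

Fat energy = 28% × 3421 = 957.88 kcal.
At 9 kcal/g: 957.88 ÷ 9 = 106.4311 g.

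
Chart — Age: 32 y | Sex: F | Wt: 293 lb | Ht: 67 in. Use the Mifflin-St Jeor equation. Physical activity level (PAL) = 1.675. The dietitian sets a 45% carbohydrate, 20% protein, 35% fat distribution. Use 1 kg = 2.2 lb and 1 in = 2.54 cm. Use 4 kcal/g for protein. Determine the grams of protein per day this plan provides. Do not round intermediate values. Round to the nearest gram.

Convert to metric: weight = 293 ÷ 2.2 = 133.1818 kg; height = 67 × 2.54 = 170.18 cm.
Mifflin-St Jeor (female): BMR = 10(133.1818) + 6.25(170.18) − 5(32) − 161 = 1331.8182 + 1063.625 − 160 − 161 = 2074.4432 kcal/day.
TEE = 2074.4432 × 1.675 = 3474.6923 kcal/day.
Protein energy = 20% × 3474.6923 = 694.9385 kcal.
Protein = 694.9385 ÷ 4 kcal/g = 173.7346 g.

174 g/day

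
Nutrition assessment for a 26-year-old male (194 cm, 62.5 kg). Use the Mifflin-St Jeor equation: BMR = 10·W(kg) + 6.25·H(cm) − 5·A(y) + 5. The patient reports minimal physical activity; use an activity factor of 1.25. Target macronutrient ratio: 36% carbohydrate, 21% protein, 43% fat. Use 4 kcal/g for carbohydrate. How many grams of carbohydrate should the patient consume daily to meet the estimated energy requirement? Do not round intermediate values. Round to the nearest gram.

Mifflin-St Jeor (male): BMR = 10(62.5) + 6.25(194) − 5(26) + 5 = 625 + 1212.5 − 130 + 5 = 1712.5 kcal/day.
TEE = 1712.5 × 1.25 = 2140.625 kcal/day.
Carbohydrate energy = 36% × 2140.625 = 770.625 kcal.
Carbohydrate = 770.625 ÷ 4 kcal/g = 192.6563 g.

193 g/day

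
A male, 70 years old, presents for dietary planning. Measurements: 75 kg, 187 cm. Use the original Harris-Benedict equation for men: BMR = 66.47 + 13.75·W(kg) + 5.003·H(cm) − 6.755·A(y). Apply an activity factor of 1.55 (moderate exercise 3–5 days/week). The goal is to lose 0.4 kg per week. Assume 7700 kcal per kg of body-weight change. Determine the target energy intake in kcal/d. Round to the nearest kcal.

1979 kcal/d

Harris-Benedict: BMR = 66.47 + 13.75(75) + 5.003(187) − 6.755(70) = 1560.431 kcal/day.
TEE = 1560.431 × 1.55 = 2418.6681 kcal/day.
Required daily deficit = 0.4 × 7700 ÷ 7 = 440 kcal/day.
Target intake = 2418.6681 − 440 = 1978.6681 kcal/day.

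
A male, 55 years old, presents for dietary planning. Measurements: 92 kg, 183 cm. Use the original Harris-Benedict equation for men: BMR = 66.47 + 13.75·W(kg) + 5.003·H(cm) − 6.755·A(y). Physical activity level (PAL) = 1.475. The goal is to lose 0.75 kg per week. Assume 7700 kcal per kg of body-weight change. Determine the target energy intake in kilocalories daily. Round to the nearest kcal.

1941 kilocalories daily

Harris-Benedict: BMR = 66.47 + 13.75(92) + 5.003(183) − 6.755(55) = 1875.494 kcal/day.
TEE = 1875.494 × 1.475 = 2766.3537 kcal/day.
Required daily deficit = 0.75 × 7700 ÷ 7 = 825 kcal/day.
Target intake = 2766.3537 − 825 = 1941.3537 kcal/day.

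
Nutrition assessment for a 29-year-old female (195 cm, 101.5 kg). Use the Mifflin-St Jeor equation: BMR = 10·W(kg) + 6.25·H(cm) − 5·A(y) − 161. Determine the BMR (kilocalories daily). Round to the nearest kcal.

1928 kilocalories daily

Mifflin-St Jeor (female): BMR = 10(101.5) + 6.25(195) − 5(29) − 161 = 1015 + 1218.75 − 145 − 161 = 1927.75 kcal/day.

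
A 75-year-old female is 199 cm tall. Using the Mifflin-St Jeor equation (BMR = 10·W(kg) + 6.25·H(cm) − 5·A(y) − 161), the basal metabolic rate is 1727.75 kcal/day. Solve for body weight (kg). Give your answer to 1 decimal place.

1727.75 = 10·W + 6.25(199) − 5(75) − 161
10·W = 1727.75 − 707.75 = 1020, so W = 102 kg.

102.0 kg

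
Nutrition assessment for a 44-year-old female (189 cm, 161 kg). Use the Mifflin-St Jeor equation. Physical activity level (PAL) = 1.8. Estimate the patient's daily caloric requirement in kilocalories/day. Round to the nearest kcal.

Mifflin-St Jeor (female): BMR = 10(161) + 6.25(189) − 5(44) − 161 = 1610 + 1181.25 − 220 − 161 = 2410.25 kcal/day.
TEE = BMR × activity factor = 2410.25 × 1.8 = 4338.45 kcal/day.

4338 kilocalories/day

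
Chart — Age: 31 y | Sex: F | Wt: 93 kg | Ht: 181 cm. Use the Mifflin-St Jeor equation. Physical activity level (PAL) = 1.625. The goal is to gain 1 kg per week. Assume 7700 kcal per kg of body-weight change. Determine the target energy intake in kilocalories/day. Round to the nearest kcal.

3936 kilocalories/day

Mifflin-St Jeor (female): BMR = 10(93) + 6.25(181) − 5(31) − 161 = 930 + 1131.25 − 155 − 161 = 1745.25 kcal/day.
TEE = 1745.25 × 1.625 = 2836.0313 kcal/day.
Required daily surplus = 1 × 7700 ÷ 7 = 1100 kcal/day.
Target intake = 2836.0313 + 1100 = 3936.0313 kcal/day.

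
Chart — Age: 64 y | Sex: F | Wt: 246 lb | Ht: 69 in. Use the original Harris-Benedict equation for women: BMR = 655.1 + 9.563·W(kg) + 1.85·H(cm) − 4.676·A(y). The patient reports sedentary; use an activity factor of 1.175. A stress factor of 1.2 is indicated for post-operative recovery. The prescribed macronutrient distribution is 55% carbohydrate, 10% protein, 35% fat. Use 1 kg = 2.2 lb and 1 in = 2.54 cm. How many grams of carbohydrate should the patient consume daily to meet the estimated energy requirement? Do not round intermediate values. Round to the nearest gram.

339 g/day

Convert to metric: weight = 246 ÷ 2.2 = 111.8182 kg; height = 69 × 2.54 = 175.26 cm.
Harris-Benedict: BMR = 655.1 + 9.563(111.8182) + 1.85(175.26) − 4.676(64) = 1749.3843 kcal/day.
TEE = 1749.3843 × 1.175 = 2055.5265 kcal/day.
With stress factor 1.2: 2055.5265 × 1.2 = 2466.6318 kcal/day.
Carbohydrate energy = 55% × 2466.6318 = 1356.6475 kcal.
Carbohydrate = 1356.6475 ÷ 4 kcal/g = 339.1619 g.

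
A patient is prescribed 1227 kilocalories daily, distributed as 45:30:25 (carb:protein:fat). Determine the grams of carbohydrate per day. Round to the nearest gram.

Carbohydrate energy = 45% × 1227 = 552.15 kcal.
At 4 kcal/g: 552.15 ÷ 4 = 138.0375 g.

138 g/day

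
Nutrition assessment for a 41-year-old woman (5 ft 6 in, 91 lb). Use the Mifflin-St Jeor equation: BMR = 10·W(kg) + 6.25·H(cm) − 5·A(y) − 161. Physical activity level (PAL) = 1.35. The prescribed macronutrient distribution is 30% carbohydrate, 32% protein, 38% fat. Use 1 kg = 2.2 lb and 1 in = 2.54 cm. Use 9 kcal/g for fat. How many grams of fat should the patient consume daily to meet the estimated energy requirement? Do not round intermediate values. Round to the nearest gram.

Convert to metric: weight = 91 ÷ 2.2 = 41.3636 kg; height = (5×12 + 6) × 2.54 = 66 × 2.54 = 167.64 cm.
Mifflin-St Jeor (female): BMR = 10(41.3636) + 6.25(167.64) − 5(41) − 161 = 413.6364 + 1047.75 − 205 − 161 = 1095.3864 kcal/day.
TEE = 1095.3864 × 1.35 = 1478.7716 kcal/day.
Fat energy = 38% × 1478.7716 = 561.9332 kcal.
Fat = 561.9332 ÷ 9 kcal/g = 62.437 g.

62 g/day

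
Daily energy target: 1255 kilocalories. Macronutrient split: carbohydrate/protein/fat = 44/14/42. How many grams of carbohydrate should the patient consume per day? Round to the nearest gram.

138 g/day

Carbohydrate energy = 44% × 1255 = 552.2 kcal.
At 4 kcal/g: 552.2 ÷ 4 = 138.05 g.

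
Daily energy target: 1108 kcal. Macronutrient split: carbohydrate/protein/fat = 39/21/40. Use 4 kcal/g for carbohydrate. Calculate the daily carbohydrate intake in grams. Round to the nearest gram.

108 g/day

Carbohydrate energy = 39% × 1108 = 432.12 kcal.
At 4 kcal/g: 432.12 ÷ 4 = 108.03 g.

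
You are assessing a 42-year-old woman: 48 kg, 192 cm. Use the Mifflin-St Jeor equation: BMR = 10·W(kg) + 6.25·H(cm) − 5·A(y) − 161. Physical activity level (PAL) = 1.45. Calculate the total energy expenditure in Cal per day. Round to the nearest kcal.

1898 Cal per day

Mifflin-St Jeor (female): BMR = 10(48) + 6.25(192) − 5(42) − 161 = 480 + 1200 − 210 − 161 = 1309 kcal/day.
TEE = BMR × activity factor = 1309 × 1.45 = 1898.05 kcal/day.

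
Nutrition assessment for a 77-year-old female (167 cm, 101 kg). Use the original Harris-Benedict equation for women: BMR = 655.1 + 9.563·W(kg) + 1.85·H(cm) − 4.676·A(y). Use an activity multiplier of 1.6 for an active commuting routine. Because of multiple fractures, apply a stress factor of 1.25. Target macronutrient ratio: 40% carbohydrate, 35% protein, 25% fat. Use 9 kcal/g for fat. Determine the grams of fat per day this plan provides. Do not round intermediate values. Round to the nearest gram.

87 g/day

Harris-Benedict: BMR = 655.1 + 9.563(101) + 1.85(167) − 4.676(77) = 1569.861 kcal/day.
TEE = 1569.861 × 1.6 = 2511.7776 kcal/day.
With stress factor 1.25: 2511.7776 × 1.25 = 3139.722 kcal/day.
Fat energy = 25% × 3139.722 = 784.9305 kcal.
Fat = 784.9305 ÷ 9 kcal/g = 87.2145 g.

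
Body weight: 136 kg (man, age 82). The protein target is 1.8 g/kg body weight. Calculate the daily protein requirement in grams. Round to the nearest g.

245 g/day

Protein = 1.8 g/kg × 136 kg = 244.8 g/day.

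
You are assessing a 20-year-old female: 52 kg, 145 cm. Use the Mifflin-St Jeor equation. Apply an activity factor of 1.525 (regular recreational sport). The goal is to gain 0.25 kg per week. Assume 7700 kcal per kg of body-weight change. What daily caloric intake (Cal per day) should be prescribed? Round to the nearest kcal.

2052 Cal per day

Mifflin-St Jeor (female): BMR = 10(52) + 6.25(145) − 5(20) − 161 = 520 + 906.25 − 100 − 161 = 1165.25 kcal/day.
TEE = 1165.25 × 1.525 = 1777.0063 kcal/day.
Required daily surplus = 0.25 × 7700 ÷ 7 = 275 kcal/day.
Target intake = 1777.0063 + 275 = 2052.0063 kcal/day.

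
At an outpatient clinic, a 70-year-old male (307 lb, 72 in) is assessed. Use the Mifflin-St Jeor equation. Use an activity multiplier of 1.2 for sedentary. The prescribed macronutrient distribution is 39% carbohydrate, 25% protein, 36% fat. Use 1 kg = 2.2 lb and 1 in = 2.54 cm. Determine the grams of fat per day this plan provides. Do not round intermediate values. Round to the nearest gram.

105 g/day

Convert to metric: weight = 307 ÷ 2.2 = 139.5455 kg; height = 72 × 2.54 = 182.88 cm.
Mifflin-St Jeor (male): BMR = 10(139.5455) + 6.25(182.88) − 5(70) + 5 = 1395.4545 + 1143 − 350 + 5 = 2193.4545 kcal/day.
TEE = 2193.4545 × 1.2 = 2632.1455 kcal/day.
Fat energy = 36% × 2632.1455 = 947.5724 kcal.
Fat = 947.5724 ÷ 9 kcal/g = 105.2858 g.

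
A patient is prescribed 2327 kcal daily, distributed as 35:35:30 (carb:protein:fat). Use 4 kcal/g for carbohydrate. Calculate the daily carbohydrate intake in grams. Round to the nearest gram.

Carbohydrate energy = 35% × 2327 = 814.45 kcal.
At 4 kcal/g: 814.45 ÷ 4 = 203.6125 g.

204 g/day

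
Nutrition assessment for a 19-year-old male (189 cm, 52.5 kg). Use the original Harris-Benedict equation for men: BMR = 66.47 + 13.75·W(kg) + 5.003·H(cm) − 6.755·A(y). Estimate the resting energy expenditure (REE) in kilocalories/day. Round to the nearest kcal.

1606 kilocalories/day

Harris-Benedict: BMR = 66.47 + 13.75(52.5) + 5.003(189) − 6.755(19) = 1605.567 kcal/day.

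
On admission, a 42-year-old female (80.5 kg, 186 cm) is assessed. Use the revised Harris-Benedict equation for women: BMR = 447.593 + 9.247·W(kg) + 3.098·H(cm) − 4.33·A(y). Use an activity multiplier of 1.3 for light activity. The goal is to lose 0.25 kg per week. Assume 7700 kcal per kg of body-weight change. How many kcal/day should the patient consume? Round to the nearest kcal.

Harris-Benedict: BMR = 447.593 + 9.247(80.5) + 3.098(186) − 4.33(42) = 1586.3445 kcal/day.
TEE = 1586.3445 × 1.3 = 2062.2479 kcal/day.
Required daily deficit = 0.25 × 7700 ÷ 7 = 275 kcal/day.
Target intake = 2062.2479 − 275 = 1787.2479 kcal/day.

1787 kcal/day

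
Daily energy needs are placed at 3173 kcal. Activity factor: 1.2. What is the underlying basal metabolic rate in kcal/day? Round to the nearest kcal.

2644 kcal/day

BMR = TEE ÷ activity factor = 3173 ÷ 1.2 = 2644.1667 kcal/day.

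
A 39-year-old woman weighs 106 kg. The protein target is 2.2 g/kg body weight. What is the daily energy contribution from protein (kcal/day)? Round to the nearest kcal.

Protein = 2.2 g/kg × 106 kg = 233.2 g/day.
Protein energy = 233.2 g × 4 kcal/g = 932.8 kcal/day.

933 kcal/day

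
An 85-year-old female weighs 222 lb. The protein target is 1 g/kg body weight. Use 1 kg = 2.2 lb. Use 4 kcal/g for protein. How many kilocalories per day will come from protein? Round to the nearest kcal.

404 kcal/day

Weight in kg = 222 ÷ 2.2 = 100.9091 kg.
Protein = 1 g/kg × 100.9091 kg = 100.9091 g/day.
Protein energy = 100.9091 g × 4 kcal/g = 403.6364 kcal/day.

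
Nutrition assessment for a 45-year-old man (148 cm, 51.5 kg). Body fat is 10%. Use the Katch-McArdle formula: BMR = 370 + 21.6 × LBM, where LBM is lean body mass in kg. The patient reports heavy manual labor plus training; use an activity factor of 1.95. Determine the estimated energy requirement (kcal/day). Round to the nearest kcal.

2674 kcal/day

LBM = 51.5 × (1 − 0.1) = 46.35 kg. Katch-McArdle: BMR = 370 + 21.6 × 46.35 = 1371.16 kcal/day.
TEE = BMR × activity factor = 1371.16 × 1.95 = 2673.762 kcal/day.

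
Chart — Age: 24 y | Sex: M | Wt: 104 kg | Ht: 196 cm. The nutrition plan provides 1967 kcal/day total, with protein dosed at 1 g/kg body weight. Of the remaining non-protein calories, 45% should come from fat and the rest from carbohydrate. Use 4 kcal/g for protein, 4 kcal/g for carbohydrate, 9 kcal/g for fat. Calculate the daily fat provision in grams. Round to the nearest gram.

Protein = 1 × 104 = 104 g → 104 × 4 = 416 kcal.
Non-protein calories = 1967 − 416 = 1551 kcal.
Fat: 45% × 1551 = 697.95 kcal; carbohydrate: 853.05 kcal.
Fat: 697.95 kcal ÷ 9 kcal/g = 77.55 g.

78 g/day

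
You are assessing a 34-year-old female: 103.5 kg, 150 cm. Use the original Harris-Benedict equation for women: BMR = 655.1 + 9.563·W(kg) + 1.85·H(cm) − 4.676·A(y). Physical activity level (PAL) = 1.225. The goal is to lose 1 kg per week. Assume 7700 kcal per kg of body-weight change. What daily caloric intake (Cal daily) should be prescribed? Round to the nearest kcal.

Harris-Benedict: BMR = 655.1 + 9.563(103.5) + 1.85(150) − 4.676(34) = 1763.3865 kcal/day.
TEE = 1763.3865 × 1.225 = 2160.1485 kcal/day.
Required daily deficit = 1 × 7700 ÷ 7 = 1100 kcal/day.
Target intake = 2160.1485 − 1100 = 1060.1485 kcal/day.

1060 Cal daily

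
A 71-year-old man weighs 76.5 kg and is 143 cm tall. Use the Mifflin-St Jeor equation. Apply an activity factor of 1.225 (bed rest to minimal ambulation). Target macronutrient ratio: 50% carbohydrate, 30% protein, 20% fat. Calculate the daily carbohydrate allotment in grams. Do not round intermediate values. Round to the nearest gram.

200 g/day

Mifflin-St Jeor (male): BMR = 10(76.5) + 6.25(143) − 5(71) + 5 = 765 + 893.75 − 355 + 5 = 1308.75 kcal/day.
TEE = 1308.75 × 1.225 = 1603.2188 kcal/day.
Carbohydrate energy = 50% × 1603.2188 = 801.6094 kcal.
Carbohydrate = 801.6094 ÷ 4 kcal/g = 200.4023 g.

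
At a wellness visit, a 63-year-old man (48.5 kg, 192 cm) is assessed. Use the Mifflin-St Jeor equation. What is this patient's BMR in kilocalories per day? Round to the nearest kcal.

Mifflin-St Jeor (male): BMR = 10(48.5) + 6.25(192) − 5(63) + 5 = 485 + 1200 − 315 + 5 = 1375 kcal/day.

1375 kilocalories per day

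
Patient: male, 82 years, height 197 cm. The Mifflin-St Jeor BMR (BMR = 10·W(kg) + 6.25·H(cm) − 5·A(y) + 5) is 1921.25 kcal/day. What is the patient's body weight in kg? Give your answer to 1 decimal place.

1921.25 = 10·W + 6.25(197) − 5(82) + 5
10·W = 1921.25 − 826.25 = 1095, so W = 109.5 kg.

109.5 kg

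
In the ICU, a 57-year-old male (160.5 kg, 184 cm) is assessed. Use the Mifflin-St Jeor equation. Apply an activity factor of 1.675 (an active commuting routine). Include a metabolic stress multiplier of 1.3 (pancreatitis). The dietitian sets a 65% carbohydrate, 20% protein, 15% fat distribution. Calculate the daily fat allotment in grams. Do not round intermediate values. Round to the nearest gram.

90 g/day

Mifflin-St Jeor (male): BMR = 10(160.5) + 6.25(184) − 5(57) + 5 = 1605 + 1150 − 285 + 5 = 2475 kcal/day.
TEE = 2475 × 1.675 = 4145.625 kcal/day.
With stress factor 1.3: 4145.625 × 1.3 = 5389.3125 kcal/day.
Fat energy = 15% × 5389.3125 = 808.3969 kcal.
Fat = 808.3969 ÷ 9 kcal/g = 89.8219 g.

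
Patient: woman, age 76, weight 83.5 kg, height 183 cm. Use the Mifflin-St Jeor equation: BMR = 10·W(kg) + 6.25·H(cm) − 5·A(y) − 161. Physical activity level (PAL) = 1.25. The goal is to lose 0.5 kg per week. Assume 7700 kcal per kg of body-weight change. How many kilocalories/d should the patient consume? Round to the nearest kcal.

Mifflin-St Jeor (female): BMR = 10(83.5) + 6.25(183) − 5(76) − 161 = 835 + 1143.75 − 380 − 161 = 1437.75 kcal/day.
TEE = 1437.75 × 1.25 = 1797.1875 kcal/day.
Required daily deficit = 0.5 × 7700 ÷ 7 = 550 kcal/day.
Target intake = 1797.1875 − 550 = 1247.1875 kcal/day.

1247 kilocalories/d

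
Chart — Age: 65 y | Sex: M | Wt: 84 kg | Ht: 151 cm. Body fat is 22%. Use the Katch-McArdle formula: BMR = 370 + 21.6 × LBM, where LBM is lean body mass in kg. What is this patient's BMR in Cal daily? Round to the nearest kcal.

LBM = 84 × (1 − 0.22) = 65.52 kg. Katch-McArdle: BMR = 370 + 21.6 × 65.52 = 1785.232 kcal/day.

1785 Cal daily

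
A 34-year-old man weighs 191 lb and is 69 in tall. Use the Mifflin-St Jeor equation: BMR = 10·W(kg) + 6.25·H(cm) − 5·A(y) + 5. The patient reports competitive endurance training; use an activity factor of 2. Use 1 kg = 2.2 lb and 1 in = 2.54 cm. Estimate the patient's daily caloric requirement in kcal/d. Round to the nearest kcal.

Convert to metric: weight = 191 ÷ 2.2 = 86.8182 kg; height = 69 × 2.54 = 175.26 cm.
Mifflin-St Jeor (male): BMR = 10(86.8182) + 6.25(175.26) − 5(34) + 5 = 868.1818 + 1095.375 − 170 + 5 = 1798.5568 kcal/day.
TEE = BMR × activity factor = 1798.5568 × 2 = 3597.1136 kcal/day.

3597 kcal/d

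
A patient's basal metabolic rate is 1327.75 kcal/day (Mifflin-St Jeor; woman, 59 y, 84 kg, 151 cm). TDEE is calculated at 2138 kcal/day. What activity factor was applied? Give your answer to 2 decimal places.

1.61

Activity factor = TEE ÷ BMR = 2138 ÷ 1327.75 = 1.61.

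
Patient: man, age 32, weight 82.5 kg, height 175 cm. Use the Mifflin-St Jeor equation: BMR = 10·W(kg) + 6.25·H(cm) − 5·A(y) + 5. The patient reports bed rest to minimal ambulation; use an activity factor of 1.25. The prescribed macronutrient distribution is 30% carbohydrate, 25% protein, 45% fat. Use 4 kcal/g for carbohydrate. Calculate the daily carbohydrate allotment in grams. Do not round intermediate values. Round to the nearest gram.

Mifflin-St Jeor (male): BMR = 10(82.5) + 6.25(175) − 5(32) + 5 = 825 + 1093.75 − 160 + 5 = 1763.75 kcal/day.
TEE = 1763.75 × 1.25 = 2204.6875 kcal/day.
Carbohydrate energy = 30% × 2204.6875 = 661.4063 kcal.
Carbohydrate = 661.4063 ÷ 4 kcal/g = 165.3516 g.

165 g/day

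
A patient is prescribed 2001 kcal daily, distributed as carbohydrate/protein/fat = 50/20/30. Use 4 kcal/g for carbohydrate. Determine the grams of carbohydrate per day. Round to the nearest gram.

250 g/day

Carbohydrate energy = 50% × 2001 = 1000.5 kcal.
At 4 kcal/g: 1000.5 ÷ 4 = 250.125 g.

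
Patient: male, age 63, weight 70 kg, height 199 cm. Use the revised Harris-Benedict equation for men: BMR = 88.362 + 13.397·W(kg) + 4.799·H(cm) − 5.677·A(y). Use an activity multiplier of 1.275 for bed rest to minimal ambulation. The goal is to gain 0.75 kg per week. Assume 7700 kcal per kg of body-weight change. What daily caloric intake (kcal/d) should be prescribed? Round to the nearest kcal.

Harris-Benedict: BMR = 88.362 + 13.397(70) + 4.799(199) − 5.677(63) = 1623.502 kcal/day.
TEE = 1623.502 × 1.275 = 2069.9651 kcal/day.
Required daily surplus = 0.75 × 7700 ÷ 7 = 825 kcal/day.
Target intake = 2069.9651 + 825 = 2894.9651 kcal/day.

2895 kcal/d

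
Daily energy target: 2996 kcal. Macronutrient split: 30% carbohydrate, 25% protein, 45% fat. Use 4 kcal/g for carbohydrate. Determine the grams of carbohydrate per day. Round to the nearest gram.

225 g/day

Carbohydrate energy = 30% × 2996 = 898.8 kcal.
At 4 kcal/g: 898.8 ÷ 4 = 224.7 g.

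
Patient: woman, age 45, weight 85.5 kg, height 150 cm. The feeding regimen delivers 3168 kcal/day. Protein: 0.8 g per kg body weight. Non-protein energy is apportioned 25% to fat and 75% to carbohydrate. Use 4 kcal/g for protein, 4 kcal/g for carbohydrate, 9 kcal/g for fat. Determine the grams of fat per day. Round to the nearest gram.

Protein = 0.8 × 85.5 = 68.4 g → 68.4 × 4 = 273.6 kcal.
Non-protein calories = 3168 − 273.6 = 2894.4 kcal.
Fat: 25% × 2894.4 = 723.6 kcal; carbohydrate: 2170.8 kcal.
Fat: 723.6 kcal ÷ 9 kcal/g = 80.4 g.

80 g/day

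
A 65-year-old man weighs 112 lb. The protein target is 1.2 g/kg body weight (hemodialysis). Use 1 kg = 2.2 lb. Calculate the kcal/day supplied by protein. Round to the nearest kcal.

Weight in kg = 112 ÷ 2.2 = 50.9091 kg.
Protein = 1.2 g/kg × 50.9091 kg = 61.0909 g/day.
Protein energy = 61.0909 g × 4 kcal/g = 244.3636 kcal/day.

244 kcal/day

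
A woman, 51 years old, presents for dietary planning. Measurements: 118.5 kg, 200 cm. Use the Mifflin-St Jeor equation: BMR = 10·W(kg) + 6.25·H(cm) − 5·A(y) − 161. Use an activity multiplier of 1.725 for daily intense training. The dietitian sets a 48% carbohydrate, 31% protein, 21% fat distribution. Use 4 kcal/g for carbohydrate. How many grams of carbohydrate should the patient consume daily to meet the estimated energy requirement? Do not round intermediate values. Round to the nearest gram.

Mifflin-St Jeor (female): BMR = 10(118.5) + 6.25(200) − 5(51) − 161 = 1185 + 1250 − 255 − 161 = 2019 kcal/day.
TEE = 2019 × 1.725 = 3482.775 kcal/day.
Carbohydrate energy = 48% × 3482.775 = 1671.732 kcal.
Carbohydrate = 1671.732 ÷ 4 kcal/g = 417.933 g.

418 g/day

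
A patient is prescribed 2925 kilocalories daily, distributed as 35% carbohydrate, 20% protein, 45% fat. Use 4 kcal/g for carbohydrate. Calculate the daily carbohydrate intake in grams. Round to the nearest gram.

Carbohydrate energy = 35% × 2925 = 1023.75 kcal.
At 4 kcal/g: 1023.75 ÷ 4 = 255.9375 g.

256 g/day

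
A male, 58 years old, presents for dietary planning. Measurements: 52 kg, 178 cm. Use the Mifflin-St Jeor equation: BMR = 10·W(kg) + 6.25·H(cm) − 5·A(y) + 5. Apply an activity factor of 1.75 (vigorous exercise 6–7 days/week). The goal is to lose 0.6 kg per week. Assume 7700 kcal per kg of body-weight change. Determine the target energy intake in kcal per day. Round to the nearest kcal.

Mifflin-St Jeor (male): BMR = 10(52) + 6.25(178) − 5(58) + 5 = 520 + 1112.5 − 290 + 5 = 1347.5 kcal/day.
TEE = 1347.5 × 1.75 = 2358.125 kcal/day.
Required daily deficit = 0.6 × 7700 ÷ 7 = 660 kcal/day.
Target intake = 2358.125 − 660 = 1698.125 kcal/day.

1698 kcal per day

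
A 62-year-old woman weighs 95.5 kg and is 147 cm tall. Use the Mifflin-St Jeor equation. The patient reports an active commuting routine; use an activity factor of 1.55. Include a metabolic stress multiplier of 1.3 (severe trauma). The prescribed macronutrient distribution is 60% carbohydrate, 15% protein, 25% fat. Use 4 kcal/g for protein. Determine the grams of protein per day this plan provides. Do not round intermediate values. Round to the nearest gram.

106 g/day

Mifflin-St Jeor (female): BMR = 10(95.5) + 6.25(147) − 5(62) − 161 = 955 + 918.75 − 310 − 161 = 1402.75 kcal/day.
TEE = 1402.75 × 1.55 = 2174.2625 kcal/day.
With stress factor 1.3: 2174.2625 × 1.3 = 2826.5413 kcal/day.
Protein energy = 15% × 2826.5413 = 423.9812 kcal.
Protein = 423.9812 ÷ 4 kcal/g = 105.9953 g.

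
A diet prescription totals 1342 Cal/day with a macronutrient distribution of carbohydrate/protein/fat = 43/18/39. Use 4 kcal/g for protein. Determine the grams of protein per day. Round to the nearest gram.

Protein energy = 18% × 1342 = 241.56 kcal.
At 4 kcal/g: 241.56 ÷ 4 = 60.39 g.

60 g/day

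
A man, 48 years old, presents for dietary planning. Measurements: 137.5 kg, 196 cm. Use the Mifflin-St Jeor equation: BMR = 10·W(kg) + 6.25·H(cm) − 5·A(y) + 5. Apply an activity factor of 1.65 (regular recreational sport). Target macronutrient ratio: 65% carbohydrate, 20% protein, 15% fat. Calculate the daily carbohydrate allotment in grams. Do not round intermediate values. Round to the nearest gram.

Mifflin-St Jeor (male): BMR = 10(137.5) + 6.25(196) − 5(48) + 5 = 1375 + 1225 − 240 + 5 = 2365 kcal/day.
TEE = 2365 × 1.65 = 3902.25 kcal/day.
Carbohydrate energy = 65% × 3902.25 = 2536.4625 kcal.
Carbohydrate = 2536.4625 ÷ 4 kcal/g = 634.1156 g.

634 g/day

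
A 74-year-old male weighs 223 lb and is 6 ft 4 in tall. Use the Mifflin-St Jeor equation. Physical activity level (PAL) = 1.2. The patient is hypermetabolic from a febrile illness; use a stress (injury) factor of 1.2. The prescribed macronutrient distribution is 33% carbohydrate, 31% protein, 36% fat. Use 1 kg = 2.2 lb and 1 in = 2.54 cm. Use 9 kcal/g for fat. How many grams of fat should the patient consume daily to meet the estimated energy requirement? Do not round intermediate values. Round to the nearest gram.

Convert to metric: weight = 223 ÷ 2.2 = 101.3636 kg; height = (6×12 + 4) × 2.54 = 76 × 2.54 = 193.04 cm.
Mifflin-St Jeor (male): BMR = 10(101.3636) + 6.25(193.04) − 5(74) + 5 = 1013.6364 + 1206.5 − 370 + 5 = 1855.1364 kcal/day.
TEE = 1855.1364 × 1.2 = 2226.1636 kcal/day.
With stress factor 1.2: 2226.1636 × 1.2 = 2671.3964 kcal/day.
Fat energy = 36% × 2671.3964 = 961.7027 kcal.
Fat = 961.7027 ÷ 9 kcal/g = 106.8559 g.

107 g/day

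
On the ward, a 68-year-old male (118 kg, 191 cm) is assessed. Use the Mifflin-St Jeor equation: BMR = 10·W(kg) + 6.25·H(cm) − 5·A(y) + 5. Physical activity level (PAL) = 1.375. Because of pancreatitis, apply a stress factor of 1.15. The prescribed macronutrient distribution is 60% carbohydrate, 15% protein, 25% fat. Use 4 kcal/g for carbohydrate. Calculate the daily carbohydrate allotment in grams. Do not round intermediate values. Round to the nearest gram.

Mifflin-St Jeor (male): BMR = 10(118) + 6.25(191) − 5(68) + 5 = 1180 + 1193.75 − 340 + 5 = 2038.75 kcal/day.
TEE = 2038.75 × 1.375 = 2803.2813 kcal/day.
With stress factor 1.15: 2803.2813 × 1.15 = 3223.7734 kcal/day.
Carbohydrate energy = 60% × 3223.7734 = 1934.2641 kcal.
Carbohydrate = 1934.2641 ÷ 4 kcal/g = 483.566 g.

484 g/day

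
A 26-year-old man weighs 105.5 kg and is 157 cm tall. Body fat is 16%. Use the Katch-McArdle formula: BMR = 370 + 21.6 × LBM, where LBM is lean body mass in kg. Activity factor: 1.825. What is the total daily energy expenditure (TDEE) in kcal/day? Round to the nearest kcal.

LBM = 105.5 × (1 − 0.16) = 88.62 kg. Katch-McArdle: BMR = 370 + 21.6 × 88.62 = 2284.192 kcal/day.
TEE = BMR × activity factor = 2284.192 × 1.825 = 4168.6504 kcal/day.

4169 kcal/day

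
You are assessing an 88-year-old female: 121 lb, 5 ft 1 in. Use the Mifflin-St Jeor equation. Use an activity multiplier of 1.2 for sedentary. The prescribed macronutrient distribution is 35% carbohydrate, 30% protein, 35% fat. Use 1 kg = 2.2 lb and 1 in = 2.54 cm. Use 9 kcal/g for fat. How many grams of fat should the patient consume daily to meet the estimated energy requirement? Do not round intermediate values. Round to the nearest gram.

43 g/day

Convert to metric: weight = 121 ÷ 2.2 = 55 kg; height = (5×12 + 1) × 2.54 = 61 × 2.54 = 154.94 cm.
Mifflin-St Jeor (female): BMR = 10(55) + 6.25(154.94) − 5(88) − 161 = 550 + 968.375 − 440 − 161 = 917.375 kcal/day.
TEE = 917.375 × 1.2 = 1100.85 kcal/day.
Fat energy = 35% × 1100.85 = 385.2975 kcal.
Fat = 385.2975 ÷ 9 kcal/g = 42.8108 g.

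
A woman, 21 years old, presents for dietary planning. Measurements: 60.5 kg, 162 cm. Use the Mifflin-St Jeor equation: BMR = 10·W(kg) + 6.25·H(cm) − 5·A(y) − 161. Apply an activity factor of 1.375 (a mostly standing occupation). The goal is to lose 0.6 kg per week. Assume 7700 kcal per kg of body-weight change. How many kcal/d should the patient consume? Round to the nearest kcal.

Mifflin-St Jeor (female): BMR = 10(60.5) + 6.25(162) − 5(21) − 161 = 605 + 1012.5 − 105 − 161 = 1351.5 kcal/day.
TEE = 1351.5 × 1.375 = 1858.3125 kcal/day.
Required daily deficit = 0.6 × 7700 ÷ 7 = 660 kcal/day.
Target intake = 1858.3125 − 660 = 1198.3125 kcal/day.

1198 kcal/d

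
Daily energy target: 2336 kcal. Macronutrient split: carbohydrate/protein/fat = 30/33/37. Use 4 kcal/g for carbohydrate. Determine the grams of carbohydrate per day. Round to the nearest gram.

175 g/day

Carbohydrate energy = 30% × 2336 = 700.8 kcal.
At 4 kcal/g: 700.8 ÷ 4 = 175.2 g.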